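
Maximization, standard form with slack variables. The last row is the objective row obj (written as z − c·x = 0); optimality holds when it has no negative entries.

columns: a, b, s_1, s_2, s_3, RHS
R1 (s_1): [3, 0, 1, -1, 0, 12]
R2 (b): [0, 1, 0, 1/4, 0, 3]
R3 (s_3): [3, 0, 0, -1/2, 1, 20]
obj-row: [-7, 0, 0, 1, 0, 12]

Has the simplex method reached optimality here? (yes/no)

The obj-row has a negative entry -7 in column a, so it is not optimal.

no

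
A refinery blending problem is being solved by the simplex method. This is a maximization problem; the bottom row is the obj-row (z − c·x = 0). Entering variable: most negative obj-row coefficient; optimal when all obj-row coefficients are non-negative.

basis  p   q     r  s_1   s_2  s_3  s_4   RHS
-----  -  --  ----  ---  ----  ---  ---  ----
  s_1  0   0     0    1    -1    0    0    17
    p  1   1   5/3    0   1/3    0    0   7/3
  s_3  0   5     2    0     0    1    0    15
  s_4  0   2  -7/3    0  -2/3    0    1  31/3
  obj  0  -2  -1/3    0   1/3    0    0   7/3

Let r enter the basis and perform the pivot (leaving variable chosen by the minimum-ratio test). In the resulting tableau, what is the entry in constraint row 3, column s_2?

Ratio test on column r — row 1: entry 0 ≤ 0; row 2: (7/3)/(5/3) = 7/5; row 3: 15/2 = 15/2; row 4: entry -7/3 ≤ 0. Minimum is 7/5 at row 2 (p leaves); pivot element 5/3.
Divide row 2 by 5/3; eliminate column r from the other rows.
Row 3 update in column s_2: 0 − 2·(1/5) = -2/5.

-2/5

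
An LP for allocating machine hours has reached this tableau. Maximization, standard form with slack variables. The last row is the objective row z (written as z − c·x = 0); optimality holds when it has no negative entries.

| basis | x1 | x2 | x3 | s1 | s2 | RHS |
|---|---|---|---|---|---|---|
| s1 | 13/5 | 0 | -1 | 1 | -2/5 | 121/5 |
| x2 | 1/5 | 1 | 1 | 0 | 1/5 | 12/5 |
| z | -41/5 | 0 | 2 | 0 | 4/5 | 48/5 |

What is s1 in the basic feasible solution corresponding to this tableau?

121/5

s1 is basic (row 1); its value is the RHS of that row, 121/5.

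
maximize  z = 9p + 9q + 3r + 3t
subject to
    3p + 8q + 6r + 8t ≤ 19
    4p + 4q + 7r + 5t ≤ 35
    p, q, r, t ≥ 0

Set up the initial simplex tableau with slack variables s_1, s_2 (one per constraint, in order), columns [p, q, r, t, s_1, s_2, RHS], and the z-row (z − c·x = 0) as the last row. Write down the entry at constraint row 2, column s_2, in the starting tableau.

1

Slack s_2 belongs to constraint 2; its column is the unit vector e_2, so the entry in row 2 is 1.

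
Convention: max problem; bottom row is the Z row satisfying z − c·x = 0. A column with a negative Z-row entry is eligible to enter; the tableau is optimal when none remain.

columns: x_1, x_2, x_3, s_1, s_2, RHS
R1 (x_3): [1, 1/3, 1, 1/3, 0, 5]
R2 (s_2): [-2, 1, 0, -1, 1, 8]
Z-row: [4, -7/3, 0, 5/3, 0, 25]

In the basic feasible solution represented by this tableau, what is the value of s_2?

s_2 is basic (row 2); its value is the RHS of that row, 8.

8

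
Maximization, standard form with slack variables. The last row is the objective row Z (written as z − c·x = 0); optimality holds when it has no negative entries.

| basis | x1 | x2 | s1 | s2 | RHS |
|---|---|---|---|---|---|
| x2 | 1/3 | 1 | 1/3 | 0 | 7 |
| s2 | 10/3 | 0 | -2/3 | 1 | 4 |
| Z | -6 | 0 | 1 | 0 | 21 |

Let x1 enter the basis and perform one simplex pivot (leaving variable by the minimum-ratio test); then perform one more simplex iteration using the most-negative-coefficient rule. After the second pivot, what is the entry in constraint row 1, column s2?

Ratio test on column x1 — row 1: 7/(1/3) = 21; row 2: 4/(10/3) = 6/5. Minimum is 6/5 at row 2 (s2 leaves); pivot element 10/3.
Divide row 2 by 10/3; eliminate column x1 from the other rows.
Second iteration: most negative Z-row entry is -1/5 in column s1, so s1 enters.
Ratio test on column s1 — row 1: (33/5)/(2/5) = 33/2; row 2: entry -1/5 ≤ 0. Minimum is 33/2 at row 1 (x2 leaves); pivot element 2/5.
Divide row 1 by 2/5; eliminate column s1 from the other rows.
After both pivots, the entry at constraint row 1, column s2 is -1/4.

-1/4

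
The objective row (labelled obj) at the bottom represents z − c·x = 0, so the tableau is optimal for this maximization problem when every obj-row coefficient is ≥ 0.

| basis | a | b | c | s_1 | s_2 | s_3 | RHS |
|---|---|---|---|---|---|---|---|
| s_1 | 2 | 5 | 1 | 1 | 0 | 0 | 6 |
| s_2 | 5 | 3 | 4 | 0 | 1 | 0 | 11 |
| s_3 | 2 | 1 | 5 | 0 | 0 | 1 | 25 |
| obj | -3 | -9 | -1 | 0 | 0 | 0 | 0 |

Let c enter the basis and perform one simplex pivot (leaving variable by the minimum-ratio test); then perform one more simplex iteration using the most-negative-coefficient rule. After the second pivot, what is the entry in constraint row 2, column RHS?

37/17

Ratio test on column c — row 1: 6/1 = 6; row 2: 11/4 = 11/4; row 3: 25/5 = 5. Minimum is 11/4 at row 2 (s_2 leaves); pivot element 4.
Divide row 2 by 4; eliminate column c from the other rows.
Second iteration: most negative obj-row entry is -33/4 in column b, so b enters.
Ratio test on column b — row 1: (13/4)/(17/4) = 13/17; row 2: (11/4)/(3/4) = 11/3; row 3: entry -11/4 ≤ 0. Minimum is 13/17 at row 1 (s_1 leaves); pivot element 17/4.
Divide row 1 by 17/4; eliminate column b from the other rows.
After both pivots, the entry at constraint row 2, column RHS is 37/17.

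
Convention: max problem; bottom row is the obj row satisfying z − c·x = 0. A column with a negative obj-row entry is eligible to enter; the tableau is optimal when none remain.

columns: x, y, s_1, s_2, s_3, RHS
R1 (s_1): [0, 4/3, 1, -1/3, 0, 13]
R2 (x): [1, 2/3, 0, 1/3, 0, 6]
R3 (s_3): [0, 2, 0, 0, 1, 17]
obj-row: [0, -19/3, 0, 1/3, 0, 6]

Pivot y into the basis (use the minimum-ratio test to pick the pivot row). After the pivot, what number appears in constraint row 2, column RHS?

1/3

Ratio test on column y — row 1: 13/(4/3) = 39/4; row 2: 6/(2/3) = 9; row 3: 17/2 = 17/2. Minimum is 17/2 at row 3 (s_3 leaves); pivot element 2.
Divide row 3 by 2; eliminate column y from the other rows.
Row 2 update in column RHS: 6 − (2/3)·(17/2) = 1/3.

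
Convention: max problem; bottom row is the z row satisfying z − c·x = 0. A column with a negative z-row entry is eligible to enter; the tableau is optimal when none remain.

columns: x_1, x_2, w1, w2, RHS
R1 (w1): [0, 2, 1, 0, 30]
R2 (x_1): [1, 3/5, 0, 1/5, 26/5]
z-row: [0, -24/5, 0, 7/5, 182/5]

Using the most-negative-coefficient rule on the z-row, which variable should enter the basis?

Negative z-row entries: x_2: -24/5.
The most negative is -24/5 in column x_2, so x_2 enters.

x_2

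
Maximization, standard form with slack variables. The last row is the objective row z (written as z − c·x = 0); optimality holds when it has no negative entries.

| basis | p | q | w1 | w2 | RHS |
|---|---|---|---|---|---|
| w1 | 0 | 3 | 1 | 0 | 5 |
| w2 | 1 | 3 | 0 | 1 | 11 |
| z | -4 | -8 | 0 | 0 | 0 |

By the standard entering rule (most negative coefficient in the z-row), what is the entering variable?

Negative z-row entries: p: -4, q: -8.
The most negative is -8 in column q, so q enters.

q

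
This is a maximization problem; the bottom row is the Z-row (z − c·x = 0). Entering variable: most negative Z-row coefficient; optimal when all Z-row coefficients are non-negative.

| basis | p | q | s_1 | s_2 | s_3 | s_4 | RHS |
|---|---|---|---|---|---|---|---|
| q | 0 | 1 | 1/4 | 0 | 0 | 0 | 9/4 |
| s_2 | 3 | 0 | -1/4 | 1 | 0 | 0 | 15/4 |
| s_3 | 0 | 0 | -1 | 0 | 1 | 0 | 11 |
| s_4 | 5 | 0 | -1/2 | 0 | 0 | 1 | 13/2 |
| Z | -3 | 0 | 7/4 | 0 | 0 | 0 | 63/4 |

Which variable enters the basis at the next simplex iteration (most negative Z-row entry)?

p

Negative Z-row entries: p: -3.
The most negative is -3 in column p, so p enters.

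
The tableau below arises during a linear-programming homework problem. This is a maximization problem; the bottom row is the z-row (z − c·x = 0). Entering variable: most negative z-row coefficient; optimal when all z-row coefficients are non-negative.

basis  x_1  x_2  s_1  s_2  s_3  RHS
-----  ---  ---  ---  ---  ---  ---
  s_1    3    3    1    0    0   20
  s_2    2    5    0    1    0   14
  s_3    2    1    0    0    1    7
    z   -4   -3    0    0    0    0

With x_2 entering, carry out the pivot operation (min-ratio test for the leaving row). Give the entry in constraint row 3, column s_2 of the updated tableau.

-1/5

Ratio test on column x_2 — row 1: 20/3 = 20/3; row 2: 14/5 = 14/5; row 3: 7/1 = 7. Minimum is 14/5 at row 2 (s_2 leaves); pivot element 5.
Divide row 2 by 5; eliminate column x_2 from the other rows.
Row 3 update in column s_2: 0 − 1·(1/5) = -1/5.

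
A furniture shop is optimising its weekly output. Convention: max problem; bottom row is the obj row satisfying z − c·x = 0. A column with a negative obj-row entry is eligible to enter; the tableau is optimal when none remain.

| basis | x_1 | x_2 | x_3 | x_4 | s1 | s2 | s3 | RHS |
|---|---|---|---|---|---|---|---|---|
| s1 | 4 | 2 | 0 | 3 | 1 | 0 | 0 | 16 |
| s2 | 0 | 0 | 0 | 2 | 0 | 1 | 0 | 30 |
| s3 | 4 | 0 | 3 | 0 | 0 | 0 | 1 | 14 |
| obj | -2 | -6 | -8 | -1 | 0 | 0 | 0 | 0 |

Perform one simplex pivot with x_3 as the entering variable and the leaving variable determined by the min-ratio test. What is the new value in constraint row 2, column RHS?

30

Ratio test on column x_3 — row 1: entry 0 ≤ 0; row 2: entry 0 ≤ 0; row 3: 14/3 = 14/3. Minimum is 14/3 at row 3 (s3 leaves); pivot element 3.
Divide row 3 by 3; eliminate column x_3 from the other rows.
Row 2 update in column RHS: 30 − 0·(14/3) = 30.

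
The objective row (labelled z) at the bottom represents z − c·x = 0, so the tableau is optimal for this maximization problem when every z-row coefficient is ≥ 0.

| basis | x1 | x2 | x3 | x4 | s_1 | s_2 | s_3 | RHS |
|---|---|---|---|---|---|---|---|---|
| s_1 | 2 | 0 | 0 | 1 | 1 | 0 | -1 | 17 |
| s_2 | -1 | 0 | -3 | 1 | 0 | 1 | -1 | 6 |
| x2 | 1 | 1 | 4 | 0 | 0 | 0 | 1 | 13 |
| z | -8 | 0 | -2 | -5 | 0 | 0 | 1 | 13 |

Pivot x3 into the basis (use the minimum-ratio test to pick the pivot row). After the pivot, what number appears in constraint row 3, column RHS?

13/4

Ratio test on column x3 — row 1: entry 0 ≤ 0; row 2: entry -3 ≤ 0; row 3: 13/4 = 13/4. Minimum is 13/4 at row 3 (x2 leaves); pivot element 4.
Divide row 3 by 4; eliminate column x3 from the other rows.
In the new row 3, the RHS entry is the old entry divided by the pivot: 13/4 = 13/4.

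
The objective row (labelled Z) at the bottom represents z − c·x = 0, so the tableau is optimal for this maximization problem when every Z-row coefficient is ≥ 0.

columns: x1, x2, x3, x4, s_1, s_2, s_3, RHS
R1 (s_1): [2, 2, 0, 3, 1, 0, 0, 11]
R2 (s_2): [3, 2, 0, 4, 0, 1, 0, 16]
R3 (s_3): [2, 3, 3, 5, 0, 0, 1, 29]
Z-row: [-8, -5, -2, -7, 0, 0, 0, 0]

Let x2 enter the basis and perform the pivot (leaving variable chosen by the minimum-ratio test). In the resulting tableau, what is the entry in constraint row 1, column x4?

3/2

Ratio test on column x2 — row 1: 11/2 = 11/2; row 2: 16/2 = 8; row 3: 29/3 = 29/3. Minimum is 11/2 at row 1 (s_1 leaves); pivot element 2.
Divide row 1 by 2; eliminate column x2 from the other rows.
In the new row 1, the x4 entry is the old entry divided by the pivot: 3/2 = 3/2.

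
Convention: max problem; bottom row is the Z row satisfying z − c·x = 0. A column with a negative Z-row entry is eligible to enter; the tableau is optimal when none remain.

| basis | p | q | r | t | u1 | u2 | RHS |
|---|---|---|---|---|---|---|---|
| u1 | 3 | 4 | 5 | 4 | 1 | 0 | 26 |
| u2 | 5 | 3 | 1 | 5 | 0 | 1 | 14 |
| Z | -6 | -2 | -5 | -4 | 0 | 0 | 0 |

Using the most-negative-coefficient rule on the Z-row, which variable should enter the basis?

Negative Z-row entries: p: -6, q: -2, r: -5, t: -4.
The most negative is -6 in column p, so p enters.

p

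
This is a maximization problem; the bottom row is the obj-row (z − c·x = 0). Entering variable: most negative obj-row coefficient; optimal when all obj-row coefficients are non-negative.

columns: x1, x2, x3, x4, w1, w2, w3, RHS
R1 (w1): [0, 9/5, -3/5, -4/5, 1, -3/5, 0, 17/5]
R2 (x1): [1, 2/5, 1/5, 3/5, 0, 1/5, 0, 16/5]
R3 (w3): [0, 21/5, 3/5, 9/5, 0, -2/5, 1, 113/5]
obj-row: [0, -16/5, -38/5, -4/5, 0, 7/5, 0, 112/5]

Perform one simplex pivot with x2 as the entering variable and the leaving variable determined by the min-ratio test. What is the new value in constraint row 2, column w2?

1/3

Ratio test on column x2 — row 1: (17/5)/(9/5) = 17/9; row 2: (16/5)/(2/5) = 8; row 3: (113/5)/(21/5) = 113/21. Minimum is 17/9 at row 1 (w1 leaves); pivot element 9/5.
Divide row 1 by 9/5; eliminate column x2 from the other rows.
Row 2 update in column w2: 1/5 − (2/5)·(-1/3) = 1/3.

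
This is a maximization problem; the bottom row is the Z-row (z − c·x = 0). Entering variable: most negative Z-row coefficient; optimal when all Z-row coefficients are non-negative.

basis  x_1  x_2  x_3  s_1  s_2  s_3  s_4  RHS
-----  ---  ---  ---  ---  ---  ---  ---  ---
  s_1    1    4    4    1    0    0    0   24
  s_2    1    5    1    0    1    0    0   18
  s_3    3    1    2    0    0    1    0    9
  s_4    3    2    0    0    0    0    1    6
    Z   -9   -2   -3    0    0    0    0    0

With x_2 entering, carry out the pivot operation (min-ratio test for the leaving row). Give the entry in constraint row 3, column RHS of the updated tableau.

Ratio test on column x_2 — row 1: 24/4 = 6; row 2: 18/5 = 18/5; row 3: 9/1 = 9; row 4: 6/2 = 3. Minimum is 3 at row 4 (s_4 leaves); pivot element 2.
Divide row 4 by 2; eliminate column x_2 from the other rows.
Row 3 update in column RHS: 9 − 1·3 = 6.

6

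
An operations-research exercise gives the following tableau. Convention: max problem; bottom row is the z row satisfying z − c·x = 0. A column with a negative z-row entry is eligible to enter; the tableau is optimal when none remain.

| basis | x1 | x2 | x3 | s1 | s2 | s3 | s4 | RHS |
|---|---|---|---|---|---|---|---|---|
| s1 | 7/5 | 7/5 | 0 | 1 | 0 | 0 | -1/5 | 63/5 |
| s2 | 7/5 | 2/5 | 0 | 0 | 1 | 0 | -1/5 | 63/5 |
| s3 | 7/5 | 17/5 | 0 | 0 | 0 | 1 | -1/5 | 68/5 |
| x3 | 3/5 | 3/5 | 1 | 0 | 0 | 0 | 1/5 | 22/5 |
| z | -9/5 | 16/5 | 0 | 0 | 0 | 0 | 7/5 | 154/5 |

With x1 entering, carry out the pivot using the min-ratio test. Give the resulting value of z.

44

Ratio test on column x1 — row 1: (63/5)/(7/5) = 9; row 2: (63/5)/(7/5) = 9; row 3: (68/5)/(7/5) = 68/7; row 4: (22/5)/(3/5) = 22/3. Minimum is 22/3 at row 4 (x3 leaves); pivot element 3/5.
Pivot on row 4; the z-row RHS becomes 154/5 − (-9/5)·(22/3) = 44.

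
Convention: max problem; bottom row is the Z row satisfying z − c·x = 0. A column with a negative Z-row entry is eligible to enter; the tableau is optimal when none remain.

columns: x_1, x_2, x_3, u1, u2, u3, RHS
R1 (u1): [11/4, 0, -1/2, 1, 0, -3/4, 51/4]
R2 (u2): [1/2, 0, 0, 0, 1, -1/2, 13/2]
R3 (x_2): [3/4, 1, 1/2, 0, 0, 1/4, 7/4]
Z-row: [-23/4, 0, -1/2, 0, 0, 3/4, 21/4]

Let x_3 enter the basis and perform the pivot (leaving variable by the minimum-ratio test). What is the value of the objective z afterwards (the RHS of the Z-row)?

7

Ratio test on column x_3 — row 1: entry -1/2 ≤ 0; row 2: entry 0 ≤ 0; row 3: (7/4)/(1/2) = 7/2. Minimum is 7/2 at row 3 (x_2 leaves); pivot element 1/2.
Pivot on row 3; the Z-row RHS becomes 21/4 − (-1/2)·(7/2) = 7.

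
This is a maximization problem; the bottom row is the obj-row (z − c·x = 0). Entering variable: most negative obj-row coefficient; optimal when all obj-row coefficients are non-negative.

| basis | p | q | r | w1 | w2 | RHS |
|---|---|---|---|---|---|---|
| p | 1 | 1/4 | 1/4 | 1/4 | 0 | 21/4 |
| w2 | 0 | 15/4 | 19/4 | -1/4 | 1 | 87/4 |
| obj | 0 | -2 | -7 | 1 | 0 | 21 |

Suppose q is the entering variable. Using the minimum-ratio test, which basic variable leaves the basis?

Column q entries and ratios — p: (21/4)/(1/4) = 21; w2: (87/4)/(15/4) = 29/5.
Smallest ratio is 29/5 in the row of w2, so w2 leaves.

w2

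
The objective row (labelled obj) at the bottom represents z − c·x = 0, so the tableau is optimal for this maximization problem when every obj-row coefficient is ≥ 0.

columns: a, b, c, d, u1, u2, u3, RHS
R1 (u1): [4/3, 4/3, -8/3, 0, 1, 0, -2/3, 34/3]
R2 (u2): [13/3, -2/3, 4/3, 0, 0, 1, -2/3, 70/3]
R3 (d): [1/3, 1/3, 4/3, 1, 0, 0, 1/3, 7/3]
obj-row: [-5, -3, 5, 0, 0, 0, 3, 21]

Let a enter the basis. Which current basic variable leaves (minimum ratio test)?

u2

Column a entries and ratios — u1: (34/3)/(4/3) = 17/2; u2: (70/3)/(13/3) = 70/13; d: (7/3)/(1/3) = 7.
Smallest ratio is 70/13 in the row of u2, so u2 leaves.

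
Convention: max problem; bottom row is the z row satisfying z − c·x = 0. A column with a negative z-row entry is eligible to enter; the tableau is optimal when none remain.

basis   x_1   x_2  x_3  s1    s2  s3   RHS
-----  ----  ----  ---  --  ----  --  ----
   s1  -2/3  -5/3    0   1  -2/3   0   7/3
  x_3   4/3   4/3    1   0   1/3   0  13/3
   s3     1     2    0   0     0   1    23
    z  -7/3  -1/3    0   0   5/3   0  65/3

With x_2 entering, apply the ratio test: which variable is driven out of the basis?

x_3

Column x_2 entries and ratios — s1: -5/3 ≤ 0, skip; x_3: (13/3)/(4/3) = 13/4; s3: 23/2 = 23/2.
Smallest ratio is 13/4 in the row of x_3, so x_3 leaves.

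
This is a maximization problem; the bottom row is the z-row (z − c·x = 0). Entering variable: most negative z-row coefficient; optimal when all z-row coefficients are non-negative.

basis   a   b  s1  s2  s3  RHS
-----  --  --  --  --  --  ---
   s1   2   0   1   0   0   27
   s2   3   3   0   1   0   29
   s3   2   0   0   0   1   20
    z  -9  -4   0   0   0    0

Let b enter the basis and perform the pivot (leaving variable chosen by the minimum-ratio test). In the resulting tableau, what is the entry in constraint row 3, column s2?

0

Ratio test on column b — row 1: entry 0 ≤ 0; row 2: 29/3 = 29/3; row 3: entry 0 ≤ 0. Minimum is 29/3 at row 2 (s2 leaves); pivot element 3.
Divide row 2 by 3; eliminate column b from the other rows.
Row 3 update in column s2: 0 − 0·(1/3) = 0.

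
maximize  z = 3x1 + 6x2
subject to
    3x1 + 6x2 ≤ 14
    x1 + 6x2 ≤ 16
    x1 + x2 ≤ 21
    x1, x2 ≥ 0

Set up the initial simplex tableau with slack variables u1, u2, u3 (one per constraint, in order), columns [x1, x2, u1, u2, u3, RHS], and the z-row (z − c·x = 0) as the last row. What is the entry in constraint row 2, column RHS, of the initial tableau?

16

The RHS of constraint 2 is b_2 = 16.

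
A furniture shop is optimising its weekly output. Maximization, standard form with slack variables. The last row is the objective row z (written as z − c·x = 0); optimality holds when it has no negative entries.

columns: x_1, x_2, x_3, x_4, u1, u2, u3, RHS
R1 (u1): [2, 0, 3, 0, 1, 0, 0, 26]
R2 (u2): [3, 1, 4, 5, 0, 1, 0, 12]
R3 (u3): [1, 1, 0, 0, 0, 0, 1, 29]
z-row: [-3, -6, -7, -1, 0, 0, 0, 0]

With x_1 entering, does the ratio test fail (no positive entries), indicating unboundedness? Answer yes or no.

no

Column x_1 has positive entries in row(s) 1, 2, 3, so the ratio test bounds it — not unbounded.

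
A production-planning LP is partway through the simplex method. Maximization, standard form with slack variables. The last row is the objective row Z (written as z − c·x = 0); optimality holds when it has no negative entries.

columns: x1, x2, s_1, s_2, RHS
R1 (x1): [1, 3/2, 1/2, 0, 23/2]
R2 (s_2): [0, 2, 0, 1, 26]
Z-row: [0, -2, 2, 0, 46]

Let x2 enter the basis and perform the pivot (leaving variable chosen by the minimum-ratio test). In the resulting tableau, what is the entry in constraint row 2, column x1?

Ratio test on column x2 — row 1: (23/2)/(3/2) = 23/3; row 2: 26/2 = 13. Minimum is 23/3 at row 1 (x1 leaves); pivot element 3/2.
Divide row 1 by 3/2; eliminate column x2 from the other rows.
Row 2 update in column x1: 0 − 2·(2/3) = -4/3.

-4/3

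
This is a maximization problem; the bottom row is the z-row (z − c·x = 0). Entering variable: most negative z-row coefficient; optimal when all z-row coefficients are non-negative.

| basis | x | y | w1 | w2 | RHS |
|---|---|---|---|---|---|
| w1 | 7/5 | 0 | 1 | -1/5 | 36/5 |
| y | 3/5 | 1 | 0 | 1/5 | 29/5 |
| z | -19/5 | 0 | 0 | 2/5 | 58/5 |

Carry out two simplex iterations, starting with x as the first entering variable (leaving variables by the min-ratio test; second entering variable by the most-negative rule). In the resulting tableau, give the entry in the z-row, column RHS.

65/2

Ratio test on column x — row 1: (36/5)/(7/5) = 36/7; row 2: (29/5)/(3/5) = 29/3. Minimum is 36/7 at row 1 (w1 leaves); pivot element 7/5.
Divide row 1 by 7/5; eliminate column x from the other rows.
Second iteration: most negative z-row entry is -1/7 in column w2, so w2 enters.
Ratio test on column w2 — row 1: entry -1/7 ≤ 0; row 2: (19/7)/(2/7) = 19/2. Minimum is 19/2 at row 2 (y leaves); pivot element 2/7.
Divide row 2 by 2/7; eliminate column w2 from the other rows.
After both pivots, the entry at the z-row, column RHS is 65/2.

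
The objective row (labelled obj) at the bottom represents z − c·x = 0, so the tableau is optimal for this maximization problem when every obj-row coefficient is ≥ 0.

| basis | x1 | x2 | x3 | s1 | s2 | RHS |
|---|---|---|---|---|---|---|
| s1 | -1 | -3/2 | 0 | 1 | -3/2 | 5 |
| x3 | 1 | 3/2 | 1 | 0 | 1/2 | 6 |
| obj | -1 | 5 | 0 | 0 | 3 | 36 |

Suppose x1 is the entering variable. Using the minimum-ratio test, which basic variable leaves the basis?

Column x1 entries and ratios — s1: -1 ≤ 0, skip; x3: 6/1 = 6.
Smallest ratio is 6 in the row of x3, so x3 leaves.

x3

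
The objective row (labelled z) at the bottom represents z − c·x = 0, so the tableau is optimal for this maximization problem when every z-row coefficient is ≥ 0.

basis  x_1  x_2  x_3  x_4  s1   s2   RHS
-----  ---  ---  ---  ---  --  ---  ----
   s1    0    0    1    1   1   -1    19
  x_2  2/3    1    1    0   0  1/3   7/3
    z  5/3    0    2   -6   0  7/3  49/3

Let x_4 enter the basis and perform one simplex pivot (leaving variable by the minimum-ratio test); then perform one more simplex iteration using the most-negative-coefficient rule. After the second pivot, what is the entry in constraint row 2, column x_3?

3

Ratio test on column x_4 — row 1: 19/1 = 19; row 2: entry 0 ≤ 0. Minimum is 19 at row 1 (s1 leaves); pivot element 1.
Divide row 1 by 1; eliminate column x_4 from the other rows.
Second iteration: most negative z-row entry is -11/3 in column s2, so s2 enters.
Ratio test on column s2 — row 1: entry -1 ≤ 0; row 2: (7/3)/(1/3) = 7. Minimum is 7 at row 2 (x_2 leaves); pivot element 1/3.
Divide row 2 by 1/3; eliminate column s2 from the other rows.
After both pivots, the entry at constraint row 2, column x_3 is 3.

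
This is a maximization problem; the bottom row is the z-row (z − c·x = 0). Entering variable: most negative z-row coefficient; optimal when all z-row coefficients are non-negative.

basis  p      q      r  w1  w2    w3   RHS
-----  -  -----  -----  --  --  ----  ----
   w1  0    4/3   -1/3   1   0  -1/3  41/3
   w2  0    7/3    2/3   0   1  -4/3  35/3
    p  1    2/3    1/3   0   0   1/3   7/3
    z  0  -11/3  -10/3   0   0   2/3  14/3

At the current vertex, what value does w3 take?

w3 is not in the basis, so in the current basic feasible solution w3 = 0.

0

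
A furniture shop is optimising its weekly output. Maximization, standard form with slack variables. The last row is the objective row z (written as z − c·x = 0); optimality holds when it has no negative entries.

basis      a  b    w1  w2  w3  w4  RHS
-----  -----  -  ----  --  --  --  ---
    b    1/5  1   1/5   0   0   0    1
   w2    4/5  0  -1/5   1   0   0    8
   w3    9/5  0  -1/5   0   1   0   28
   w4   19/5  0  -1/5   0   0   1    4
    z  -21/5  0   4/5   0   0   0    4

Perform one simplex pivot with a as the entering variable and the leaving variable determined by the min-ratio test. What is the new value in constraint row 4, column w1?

Ratio test on column a — row 1: 1/(1/5) = 5; row 2: 8/(4/5) = 10; row 3: 28/(9/5) = 140/9; row 4: 4/(19/5) = 20/19. Minimum is 20/19 at row 4 (w4 leaves); pivot element 19/5.
Divide row 4 by 19/5; eliminate column a from the other rows.
In the new row 4, the w1 entry is the old entry divided by the pivot: (-1/5)/(19/5) = -1/19.

-1/19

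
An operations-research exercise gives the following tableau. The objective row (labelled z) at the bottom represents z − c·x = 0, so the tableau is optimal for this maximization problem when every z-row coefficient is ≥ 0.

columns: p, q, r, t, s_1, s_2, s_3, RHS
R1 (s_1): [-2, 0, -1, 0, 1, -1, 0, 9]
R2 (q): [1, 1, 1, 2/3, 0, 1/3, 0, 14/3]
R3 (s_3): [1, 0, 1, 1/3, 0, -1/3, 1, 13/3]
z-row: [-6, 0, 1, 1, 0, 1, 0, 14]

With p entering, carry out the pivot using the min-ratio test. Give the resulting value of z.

40

Ratio test on column p — row 1: entry -2 ≤ 0; row 2: (14/3)/1 = 14/3; row 3: (13/3)/1 = 13/3. Minimum is 13/3 at row 3 (s_3 leaves); pivot element 1.
Pivot on row 3; the z-row RHS becomes 14 − (-6)·(13/3) = 40.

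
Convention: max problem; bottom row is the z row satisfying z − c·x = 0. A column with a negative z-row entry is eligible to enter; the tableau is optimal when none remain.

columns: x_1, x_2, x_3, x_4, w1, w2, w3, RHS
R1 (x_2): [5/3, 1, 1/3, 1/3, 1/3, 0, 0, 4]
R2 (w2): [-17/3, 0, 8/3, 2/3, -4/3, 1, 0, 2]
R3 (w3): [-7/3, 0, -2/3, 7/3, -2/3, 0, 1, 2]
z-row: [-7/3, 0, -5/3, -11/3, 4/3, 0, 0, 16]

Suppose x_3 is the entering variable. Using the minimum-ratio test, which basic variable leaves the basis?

w2

Column x_3 entries and ratios — x_2: 4/(1/3) = 12; w2: 2/(8/3) = 3/4; w3: -2/3 ≤ 0, skip.
Smallest ratio is 3/4 in the row of w2, so w2 leaves.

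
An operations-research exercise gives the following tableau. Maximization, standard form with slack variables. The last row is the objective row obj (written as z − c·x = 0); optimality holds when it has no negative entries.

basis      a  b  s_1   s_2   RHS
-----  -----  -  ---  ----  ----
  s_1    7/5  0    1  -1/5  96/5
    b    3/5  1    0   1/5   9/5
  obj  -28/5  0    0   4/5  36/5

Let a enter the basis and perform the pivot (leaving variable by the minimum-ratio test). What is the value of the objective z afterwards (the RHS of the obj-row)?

24

Ratio test on column a — row 1: (96/5)/(7/5) = 96/7; row 2: (9/5)/(3/5) = 3. Minimum is 3 at row 2 (b leaves); pivot element 3/5.
Pivot on row 2; the obj-row RHS becomes 36/5 − (-28/5)·3 = 24.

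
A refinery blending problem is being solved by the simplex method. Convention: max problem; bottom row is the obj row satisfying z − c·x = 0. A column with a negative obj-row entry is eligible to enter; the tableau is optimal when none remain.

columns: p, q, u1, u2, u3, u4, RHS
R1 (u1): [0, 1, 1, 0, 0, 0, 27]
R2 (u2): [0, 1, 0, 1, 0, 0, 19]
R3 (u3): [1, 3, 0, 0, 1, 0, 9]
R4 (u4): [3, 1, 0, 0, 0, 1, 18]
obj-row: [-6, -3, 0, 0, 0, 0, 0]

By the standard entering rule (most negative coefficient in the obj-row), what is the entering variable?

Negative obj-row entries: p: -6, q: -3.
The most negative is -6 in column p, so p enters.

p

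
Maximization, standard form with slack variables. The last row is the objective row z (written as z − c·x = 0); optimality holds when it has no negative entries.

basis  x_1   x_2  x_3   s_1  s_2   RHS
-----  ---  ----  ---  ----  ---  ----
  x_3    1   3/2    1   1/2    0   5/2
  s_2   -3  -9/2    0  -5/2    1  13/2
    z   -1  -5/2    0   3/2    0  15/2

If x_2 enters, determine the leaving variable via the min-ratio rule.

Column x_2 entries and ratios — x_3: (5/2)/(3/2) = 5/3; s_2: -9/2 ≤ 0, skip.
Smallest ratio is 5/3 in the row of x_3, so x_3 leaves.

x_3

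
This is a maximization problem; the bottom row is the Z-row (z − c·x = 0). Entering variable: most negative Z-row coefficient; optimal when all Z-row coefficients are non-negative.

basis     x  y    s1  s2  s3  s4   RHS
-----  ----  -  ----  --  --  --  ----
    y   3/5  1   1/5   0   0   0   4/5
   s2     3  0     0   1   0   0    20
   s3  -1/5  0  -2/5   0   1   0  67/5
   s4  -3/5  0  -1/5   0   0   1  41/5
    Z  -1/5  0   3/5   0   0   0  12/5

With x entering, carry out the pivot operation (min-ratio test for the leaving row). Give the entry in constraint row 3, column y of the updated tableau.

1/3

Ratio test on column x — row 1: (4/5)/(3/5) = 4/3; row 2: 20/3 = 20/3; row 3: entry -1/5 ≤ 0; row 4: entry -3/5 ≤ 0. Minimum is 4/3 at row 1 (y leaves); pivot element 3/5.
Divide row 1 by 3/5; eliminate column x from the other rows.
Row 3 update in column y: 0 − (-1/5)·(5/3) = 1/3.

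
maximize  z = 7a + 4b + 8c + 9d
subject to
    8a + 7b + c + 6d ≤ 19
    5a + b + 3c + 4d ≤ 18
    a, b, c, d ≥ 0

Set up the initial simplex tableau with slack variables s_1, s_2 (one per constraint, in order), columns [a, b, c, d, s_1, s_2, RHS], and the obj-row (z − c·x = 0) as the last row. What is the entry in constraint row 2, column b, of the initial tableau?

Constraint 2 has coefficient 1 on b.

1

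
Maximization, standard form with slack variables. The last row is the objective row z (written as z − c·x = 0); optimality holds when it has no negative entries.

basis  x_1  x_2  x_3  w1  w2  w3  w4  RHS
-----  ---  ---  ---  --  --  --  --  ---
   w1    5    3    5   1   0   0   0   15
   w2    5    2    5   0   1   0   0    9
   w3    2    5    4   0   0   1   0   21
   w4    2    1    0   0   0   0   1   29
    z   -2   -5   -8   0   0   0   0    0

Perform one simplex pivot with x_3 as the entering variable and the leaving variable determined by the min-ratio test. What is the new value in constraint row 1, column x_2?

Ratio test on column x_3 — row 1: 15/5 = 3; row 2: 9/5 = 9/5; row 3: 21/4 = 21/4; row 4: entry 0 ≤ 0. Minimum is 9/5 at row 2 (w2 leaves); pivot element 5.
Divide row 2 by 5; eliminate column x_3 from the other rows.
Row 1 update in column x_2: 3 − 5·(2/5) = 1.

1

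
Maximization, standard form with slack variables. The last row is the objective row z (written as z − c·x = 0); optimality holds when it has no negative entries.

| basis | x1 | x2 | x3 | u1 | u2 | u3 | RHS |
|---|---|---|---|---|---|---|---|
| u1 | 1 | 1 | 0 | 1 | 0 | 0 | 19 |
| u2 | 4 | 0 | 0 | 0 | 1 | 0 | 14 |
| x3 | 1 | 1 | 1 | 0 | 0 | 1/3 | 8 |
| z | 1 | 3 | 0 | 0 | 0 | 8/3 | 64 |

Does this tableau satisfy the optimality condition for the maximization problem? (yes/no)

Every z-row coefficient is ≥ 0, so the tableau is optimal.

yes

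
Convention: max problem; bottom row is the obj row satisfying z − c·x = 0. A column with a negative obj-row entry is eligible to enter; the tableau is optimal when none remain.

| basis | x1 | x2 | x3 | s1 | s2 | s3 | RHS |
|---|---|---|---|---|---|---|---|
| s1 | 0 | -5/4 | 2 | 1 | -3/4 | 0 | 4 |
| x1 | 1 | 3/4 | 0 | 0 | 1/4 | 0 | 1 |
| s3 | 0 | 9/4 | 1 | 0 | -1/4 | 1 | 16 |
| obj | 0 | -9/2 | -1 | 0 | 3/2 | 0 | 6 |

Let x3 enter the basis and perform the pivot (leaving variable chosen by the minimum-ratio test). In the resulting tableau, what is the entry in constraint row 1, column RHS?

2

Ratio test on column x3 — row 1: 4/2 = 2; row 2: entry 0 ≤ 0; row 3: 16/1 = 16. Minimum is 2 at row 1 (s1 leaves); pivot element 2.
Divide row 1 by 2; eliminate column x3 from the other rows.
In the new row 1, the RHS entry is the old entry divided by the pivot: 4/2 = 2.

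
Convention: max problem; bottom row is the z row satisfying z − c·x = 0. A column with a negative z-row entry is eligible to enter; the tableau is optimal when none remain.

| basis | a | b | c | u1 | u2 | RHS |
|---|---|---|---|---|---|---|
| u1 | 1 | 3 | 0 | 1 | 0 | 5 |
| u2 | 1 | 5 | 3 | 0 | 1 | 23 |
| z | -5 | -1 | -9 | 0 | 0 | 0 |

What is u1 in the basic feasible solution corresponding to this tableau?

5

u1 is basic (row 1); its value is the RHS of that row, 5.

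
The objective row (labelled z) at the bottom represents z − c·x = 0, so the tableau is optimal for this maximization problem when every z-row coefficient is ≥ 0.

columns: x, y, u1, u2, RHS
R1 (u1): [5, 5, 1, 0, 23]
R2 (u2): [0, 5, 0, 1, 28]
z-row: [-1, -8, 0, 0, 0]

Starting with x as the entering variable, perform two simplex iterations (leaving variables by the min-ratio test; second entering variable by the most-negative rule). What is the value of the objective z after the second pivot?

184/5

Ratio test on column x — row 1: 23/5 = 23/5; row 2: entry 0 ≤ 0. Minimum is 23/5 at row 1 (u1 leaves); pivot element 5.
Pivot on row 1; the z-row RHS becomes 0 − (-1)·(23/5) = 23/5.
Next entering variable (most negative z-row entry -7): y.
Ratio test on column y — row 1: (23/5)/1 = 23/5; row 2: 28/5 = 28/5. Minimum is 23/5 at row 1 (x leaves); pivot element 1.
After the second pivot the z-row RHS is 23/5 − (-7)·(23/5) = 184/5.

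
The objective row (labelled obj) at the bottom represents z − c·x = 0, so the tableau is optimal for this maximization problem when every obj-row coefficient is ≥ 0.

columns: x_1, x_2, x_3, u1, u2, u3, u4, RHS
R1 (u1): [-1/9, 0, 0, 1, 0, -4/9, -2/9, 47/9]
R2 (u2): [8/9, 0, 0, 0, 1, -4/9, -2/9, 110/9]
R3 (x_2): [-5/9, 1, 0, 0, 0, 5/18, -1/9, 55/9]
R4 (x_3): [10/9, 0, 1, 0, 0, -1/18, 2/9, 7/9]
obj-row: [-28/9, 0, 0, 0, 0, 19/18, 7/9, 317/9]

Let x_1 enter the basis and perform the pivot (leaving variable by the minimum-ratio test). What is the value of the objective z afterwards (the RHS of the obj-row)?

Ratio test on column x_1 — row 1: entry -1/9 ≤ 0; row 2: (110/9)/(8/9) = 55/4; row 3: entry -5/9 ≤ 0; row 4: (7/9)/(10/9) = 7/10. Minimum is 7/10 at row 4 (x_3 leaves); pivot element 10/9.
Pivot on row 4; the obj-row RHS becomes 317/9 − (-28/9)·(7/10) = 187/5.

187/5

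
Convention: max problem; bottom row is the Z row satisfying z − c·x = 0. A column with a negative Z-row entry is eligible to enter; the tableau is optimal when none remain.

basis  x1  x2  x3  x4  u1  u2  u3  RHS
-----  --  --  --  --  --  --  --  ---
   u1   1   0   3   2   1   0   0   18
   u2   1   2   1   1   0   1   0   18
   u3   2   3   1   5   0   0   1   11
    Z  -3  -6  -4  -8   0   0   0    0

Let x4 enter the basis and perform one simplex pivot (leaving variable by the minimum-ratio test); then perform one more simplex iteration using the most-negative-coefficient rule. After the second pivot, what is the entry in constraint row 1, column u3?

Ratio test on column x4 — row 1: 18/2 = 9; row 2: 18/1 = 18; row 3: 11/5 = 11/5. Minimum is 11/5 at row 3 (u3 leaves); pivot element 5.
Divide row 3 by 5; eliminate column x4 from the other rows.
Second iteration: most negative Z-row entry is -12/5 in column x3, so x3 enters.
Ratio test on column x3 — row 1: (68/5)/(13/5) = 68/13; row 2: (79/5)/(4/5) = 79/4; row 3: (11/5)/(1/5) = 11. Minimum is 68/13 at row 1 (u1 leaves); pivot element 13/5.
Divide row 1 by 13/5; eliminate column x3 from the other rows.
After both pivots, the entry at constraint row 1, column u3 is -2/13.

-2/13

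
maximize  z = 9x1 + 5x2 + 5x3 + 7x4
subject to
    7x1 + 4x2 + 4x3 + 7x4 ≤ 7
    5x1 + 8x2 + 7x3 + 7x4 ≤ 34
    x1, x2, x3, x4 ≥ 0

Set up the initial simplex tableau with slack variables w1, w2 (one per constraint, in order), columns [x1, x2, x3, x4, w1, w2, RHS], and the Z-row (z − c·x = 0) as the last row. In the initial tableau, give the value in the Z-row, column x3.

The Z-row carries the negated objective coefficients: the x3 entry is -5.

-5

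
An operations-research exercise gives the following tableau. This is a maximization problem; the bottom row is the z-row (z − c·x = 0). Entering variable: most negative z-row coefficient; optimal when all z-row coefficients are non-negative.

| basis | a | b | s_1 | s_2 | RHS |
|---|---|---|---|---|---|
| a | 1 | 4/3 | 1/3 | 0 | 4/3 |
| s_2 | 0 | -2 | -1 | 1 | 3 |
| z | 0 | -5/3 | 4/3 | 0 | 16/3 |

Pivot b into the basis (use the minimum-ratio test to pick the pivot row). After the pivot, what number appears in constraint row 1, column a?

3/4

Ratio test on column b — row 1: (4/3)/(4/3) = 1; row 2: entry -2 ≤ 0. Minimum is 1 at row 1 (a leaves); pivot element 4/3.
Divide row 1 by 4/3; eliminate column b from the other rows.
In the new row 1, the a entry is the old entry divided by the pivot: 1/(4/3) = 3/4.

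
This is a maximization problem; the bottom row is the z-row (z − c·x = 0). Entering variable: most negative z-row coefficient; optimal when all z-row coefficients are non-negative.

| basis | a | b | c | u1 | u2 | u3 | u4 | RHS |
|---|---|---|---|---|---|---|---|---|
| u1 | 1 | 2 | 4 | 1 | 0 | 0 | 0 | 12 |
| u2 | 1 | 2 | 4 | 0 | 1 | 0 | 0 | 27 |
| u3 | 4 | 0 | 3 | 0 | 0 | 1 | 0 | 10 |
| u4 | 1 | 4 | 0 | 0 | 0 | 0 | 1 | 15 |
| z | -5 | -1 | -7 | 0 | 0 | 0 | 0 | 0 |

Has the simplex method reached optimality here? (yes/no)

no

The z-row has a negative entry -7 in column c, so it is not optimal.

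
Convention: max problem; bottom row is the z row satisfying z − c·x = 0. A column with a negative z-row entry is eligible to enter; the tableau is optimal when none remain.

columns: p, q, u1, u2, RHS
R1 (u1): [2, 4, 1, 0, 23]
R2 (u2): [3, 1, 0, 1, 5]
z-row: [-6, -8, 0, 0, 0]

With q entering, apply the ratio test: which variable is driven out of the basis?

u2

Column q entries and ratios — u1: 23/4 = 23/4; u2: 5/1 = 5.
Smallest ratio is 5 in the row of u2, so u2 leaves.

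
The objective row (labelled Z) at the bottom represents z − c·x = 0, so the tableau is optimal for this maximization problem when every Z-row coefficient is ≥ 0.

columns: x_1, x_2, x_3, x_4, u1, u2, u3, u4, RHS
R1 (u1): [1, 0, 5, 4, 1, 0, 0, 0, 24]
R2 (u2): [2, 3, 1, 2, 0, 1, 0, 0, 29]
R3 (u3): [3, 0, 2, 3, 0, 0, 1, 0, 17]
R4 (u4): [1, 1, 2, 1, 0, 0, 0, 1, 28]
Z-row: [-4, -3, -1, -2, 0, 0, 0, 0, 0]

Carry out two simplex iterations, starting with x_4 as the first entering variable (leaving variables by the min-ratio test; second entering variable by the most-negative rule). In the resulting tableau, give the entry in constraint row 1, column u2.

0

Ratio test on column x_4 — row 1: 24/4 = 6; row 2: 29/2 = 29/2; row 3: 17/3 = 17/3; row 4: 28/1 = 28. Minimum is 17/3 at row 3 (u3 leaves); pivot element 3.
Divide row 3 by 3; eliminate column x_4 from the other rows.
Second iteration: most negative Z-row entry is -3 in column x_2, so x_2 enters.
Ratio test on column x_2 — row 1: entry 0 ≤ 0; row 2: (53/3)/3 = 53/9; row 3: entry 0 ≤ 0; row 4: (67/3)/1 = 67/3. Minimum is 53/9 at row 2 (u2 leaves); pivot element 3.
Divide row 2 by 3; eliminate column x_2 from the other rows.
After both pivots, the entry at constraint row 1, column u2 is 0.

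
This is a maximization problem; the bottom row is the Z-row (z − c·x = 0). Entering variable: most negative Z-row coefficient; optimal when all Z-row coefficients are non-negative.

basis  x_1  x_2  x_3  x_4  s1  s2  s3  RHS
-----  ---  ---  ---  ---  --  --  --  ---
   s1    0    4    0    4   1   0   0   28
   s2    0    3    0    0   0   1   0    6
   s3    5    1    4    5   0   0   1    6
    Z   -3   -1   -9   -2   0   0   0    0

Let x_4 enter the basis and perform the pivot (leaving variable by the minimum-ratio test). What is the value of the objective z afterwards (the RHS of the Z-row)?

12/5

Ratio test on column x_4 — row 1: 28/4 = 7; row 2: entry 0 ≤ 0; row 3: 6/5 = 6/5. Minimum is 6/5 at row 3 (s3 leaves); pivot element 5.
Pivot on row 3; the Z-row RHS becomes 0 − (-2)·(6/5) = 12/5.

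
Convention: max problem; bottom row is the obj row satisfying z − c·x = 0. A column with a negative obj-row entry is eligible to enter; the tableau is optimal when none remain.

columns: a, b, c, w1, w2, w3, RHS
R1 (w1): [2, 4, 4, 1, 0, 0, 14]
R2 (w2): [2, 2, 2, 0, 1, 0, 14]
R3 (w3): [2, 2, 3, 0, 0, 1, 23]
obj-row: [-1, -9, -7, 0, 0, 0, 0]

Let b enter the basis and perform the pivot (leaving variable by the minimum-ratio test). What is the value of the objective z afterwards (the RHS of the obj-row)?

63/2

Ratio test on column b — row 1: 14/4 = 7/2; row 2: 14/2 = 7; row 3: 23/2 = 23/2. Minimum is 7/2 at row 1 (w1 leaves); pivot element 4.
Pivot on row 1; the obj-row RHS becomes 0 − (-9)·(7/2) = 63/2.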